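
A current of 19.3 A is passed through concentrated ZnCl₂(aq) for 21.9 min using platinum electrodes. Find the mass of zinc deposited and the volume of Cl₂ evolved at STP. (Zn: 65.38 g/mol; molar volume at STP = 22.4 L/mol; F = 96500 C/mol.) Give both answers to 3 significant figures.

8.59 g Zn; 2.94 L Cl₂

Q = 19.3 × 1314 = 25360 C; n(e⁻) = 25360 / 96500 = 0.2628 mol
Cathode: Zn²⁺ + 2e⁻ → Zn → n(Zn) = 0.2628/2 = 0.1314 mol → 8.59 g
Anode: 2Cl⁻ → Cl₂ + 2e⁻ → n(Cl₂) = 0.2628/2 = 0.1314 mol → 2.94 L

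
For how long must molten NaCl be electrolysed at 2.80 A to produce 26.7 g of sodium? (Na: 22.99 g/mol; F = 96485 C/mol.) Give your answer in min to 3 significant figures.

667 min

n(Na) = 26.7 / 22.99 = 1.161 mol
Na⁺ + e⁻ → Na, so n(e⁻) = 1.161 mol
Q = 1.161 × 96485 = 1.120×10^5 C
t = Q / I = 1.120×10^5 / 2.80 = 40000 s = 667 min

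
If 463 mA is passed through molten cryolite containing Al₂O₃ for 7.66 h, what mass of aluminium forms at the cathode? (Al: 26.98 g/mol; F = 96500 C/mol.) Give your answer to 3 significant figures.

Charge passed = 0.463 × 27576 = 12770 C
n(e⁻) = Q/F = 12770/96500 = 0.1323 mol
Al³⁺ + 3e⁻ → Al, so n(Al) = 0.1323 / 3 = 0.04410 mol
m = 0.04410 × 26.98 = 1.19 g

1.19 g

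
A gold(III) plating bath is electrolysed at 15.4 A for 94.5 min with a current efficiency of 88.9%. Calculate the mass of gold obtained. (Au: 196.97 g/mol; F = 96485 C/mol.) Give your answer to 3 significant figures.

Q = 15.4 × 5670 = 87320 C
n(e⁻) = 87320 / 96485 = 0.9050 mol
Au³⁺ + 3e⁻ → Au, so theoretical m(Au) = 0.3017 × 196.97 = 59.43 g
Actual mass = 88.9% × 59.43 = 52.8 g

52.8 g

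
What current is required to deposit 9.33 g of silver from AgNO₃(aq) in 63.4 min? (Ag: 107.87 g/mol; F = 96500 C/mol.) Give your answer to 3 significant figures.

n(Ag) = 9.33 / 107.87 = 0.08649 mol
Ag⁺ + e⁻ → Ag, so n(e⁻) = 0.08649 mol
Q = 0.08649 × 96500 = 8346 C
I = Q / t = 8346 / 3804 s = 2.19 A

2.19 A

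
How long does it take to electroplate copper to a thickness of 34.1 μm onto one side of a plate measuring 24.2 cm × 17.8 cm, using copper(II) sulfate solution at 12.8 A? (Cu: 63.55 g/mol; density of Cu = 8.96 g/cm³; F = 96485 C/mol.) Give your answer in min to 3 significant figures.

Plated area = 24.2 × 17.8 = 430.8 cm²
Volume = 430.8 × 34.1×10⁻⁴ cm = 1.469 cm³
m(Cu) = 1.469 × 8.96 = 13.16 g
n(Cu) = 13.16 / 63.55 = 0.2071 mol; n(e⁻) = 2 × 0.2071 = 0.4142 mol
Q = 0.4142 × 96485 = 39960 C
t = 39960 / 12.8 = 3122 s = 52.0 min

52.0 min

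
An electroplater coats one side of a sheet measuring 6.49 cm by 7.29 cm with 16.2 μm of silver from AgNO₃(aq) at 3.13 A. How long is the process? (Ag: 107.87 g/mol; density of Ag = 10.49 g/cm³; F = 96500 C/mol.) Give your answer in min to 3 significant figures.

3.83 min

Plated area = 6.49 × 7.29 = 47.31 cm²
Volume = 47.31 × 16.2×10⁻⁴ cm = 0.07664 cm³
m(Ag) = 0.07664 × 10.49 = 0.8040 g
n(Ag) = 0.8040 / 107.87 = 0.007453 mol; n(e⁻) = 0.007453 mol
Q = 0.007453 × 96500 = 719.2 C
t = 719.2 / 3.13 = 229.8 s = 3.83 min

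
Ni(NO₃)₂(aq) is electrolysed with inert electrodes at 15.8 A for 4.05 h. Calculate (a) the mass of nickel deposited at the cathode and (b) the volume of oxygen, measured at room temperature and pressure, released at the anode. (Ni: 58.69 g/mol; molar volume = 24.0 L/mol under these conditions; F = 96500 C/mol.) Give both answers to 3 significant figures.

70.1 g Ni; 14.3 L O₂

Q = 15.8 × 14580 = 2.304×10^5 C; n(e⁻) = 2.304×10^5 / 96500 = 2.388 mol
Cathode: Ni²⁺ + 2e⁻ → Ni → n(Ni) = 2.388/2 = 1.194 mol → 70.1 g
Anode: 2H₂O → O₂ + 4H⁺ + 4e⁻ → n(O₂) = 2.388/4 = 0.5970 mol → 14.3 L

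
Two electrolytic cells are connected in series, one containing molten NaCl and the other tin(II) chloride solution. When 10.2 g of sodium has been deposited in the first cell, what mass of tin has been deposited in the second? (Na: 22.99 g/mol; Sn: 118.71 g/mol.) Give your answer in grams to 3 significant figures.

26.3 g

n(Na) = 10.2 / 22.99 = 0.4437 mol
Na⁺ + e⁻ → Na, so n(e⁻) = 0.4437 mol
Since the cells are in series, n(e⁻) in the Sn cell is also 0.4437 mol.
Sn²⁺ + 2e⁻ → Sn, so n(Sn) = 0.4437 / 2 = 0.2219 mol
m(Sn) = 0.2219 × 118.71 = 26.3 g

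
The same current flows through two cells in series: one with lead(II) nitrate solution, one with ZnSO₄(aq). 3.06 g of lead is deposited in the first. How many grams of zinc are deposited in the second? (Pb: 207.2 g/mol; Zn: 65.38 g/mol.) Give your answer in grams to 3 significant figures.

0.966 g

n(Pb) = 3.06 / 207.2 = 0.01477 mol
Pb²⁺ + 2e⁻ → Pb, so n(e⁻) = 2 × 0.01477 = 0.02954 mol
In series, the same 0.02954 mol of electrons flows through the second cell.
Zn²⁺ + 2e⁻ → Zn, so n(Zn) = 0.02954 / 2 = 0.01477 mol
m(Zn) = 0.01477 × 65.38 = 0.966 g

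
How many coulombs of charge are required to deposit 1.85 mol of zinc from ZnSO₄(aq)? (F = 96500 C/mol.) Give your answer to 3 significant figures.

3.57×10^5 C

Zn²⁺ + 2e⁻ → Zn, so n(e⁻) = 2 × 1.85 = 3.700 mol
Q = 3.700 × 96500 = 3.571×10^5 C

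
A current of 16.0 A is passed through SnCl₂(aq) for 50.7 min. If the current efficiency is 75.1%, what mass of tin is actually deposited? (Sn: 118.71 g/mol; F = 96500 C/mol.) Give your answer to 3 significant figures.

Q = 16.0 × 3042 = 48670 C
n(e⁻) = 48670 / 96500 = 0.5044 mol
Sn²⁺ + 2e⁻ → Sn, so theoretical m(Sn) = 0.2522 × 118.71 = 29.94 g
Actual mass = 75.1% × 29.94 = 22.5 g

22.5 g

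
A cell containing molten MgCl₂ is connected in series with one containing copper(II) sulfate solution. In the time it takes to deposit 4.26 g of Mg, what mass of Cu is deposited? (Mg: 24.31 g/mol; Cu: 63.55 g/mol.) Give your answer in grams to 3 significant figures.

n(Mg) = 4.26 / 24.31 = 0.1752 mol
Mg²⁺ + 2e⁻ → Mg, so n(e⁻) = 2 × 0.1752 = 0.3504 mol
Same current for the same time ⇒ same n(e⁻) = 0.3504 mol in both cells.
Cu²⁺ + 2e⁻ → Cu, so n(Cu) = 0.3504 / 2 = 0.1752 mol
m(Cu) = 0.1752 × 63.55 = 11.1 g

11.1 g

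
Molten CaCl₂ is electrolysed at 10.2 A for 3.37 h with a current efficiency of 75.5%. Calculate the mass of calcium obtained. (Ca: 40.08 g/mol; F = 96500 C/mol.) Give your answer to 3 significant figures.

19.4 g

Q = 10.2 × 12132 = 1.237×10^5 C
n(e⁻) = 1.237×10^5 / 96500 = 1.282 mol
Ca²⁺ + 2e⁻ → Ca, so theoretical m(Ca) = 0.6410 × 40.08 = 25.69 g
Actual mass = 75.5% × 25.69 = 19.4 g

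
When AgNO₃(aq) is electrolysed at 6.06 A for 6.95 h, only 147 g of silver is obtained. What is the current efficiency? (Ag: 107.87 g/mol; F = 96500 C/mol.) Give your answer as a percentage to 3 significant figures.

86.7%

Q = 6.06 × 25020 = 1.516×10^5 C
n(e⁻) = 1.516×10^5 / 96500 = 1.571 mol
Ag⁺ + e⁻ → Ag, so theoretical n(Ag) = 1.571 mol → 169.5 g
Efficiency = 147 / 169.5 = 0.8673 = 86.7%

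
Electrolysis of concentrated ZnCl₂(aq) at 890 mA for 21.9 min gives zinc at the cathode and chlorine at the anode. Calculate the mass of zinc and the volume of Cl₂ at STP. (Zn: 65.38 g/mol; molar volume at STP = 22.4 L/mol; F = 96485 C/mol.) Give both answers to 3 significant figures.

Q = 0.890 × 1314 = 1169 C; n(e⁻) = 1169 / 96485 = 0.01212 mol
Cathode: Zn²⁺ + 2e⁻ → Zn → n(Zn) = 0.01212/2 = 0.006060 mol → 0.396 g
Anode: 2Cl⁻ → Cl₂ + 2e⁻ → n(Cl₂) = 0.01212/2 = 0.006060 mol → 0.136 L

0.396 g Zn; 0.136 L Cl₂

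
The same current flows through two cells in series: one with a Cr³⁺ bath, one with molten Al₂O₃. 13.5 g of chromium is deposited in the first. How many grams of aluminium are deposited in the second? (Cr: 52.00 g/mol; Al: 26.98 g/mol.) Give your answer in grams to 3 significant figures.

7.00 g

n(Cr) = 13.5 / 52.00 = 0.2596 mol
Cr³⁺ + 3e⁻ → Cr, so n(e⁻) = 3 × 0.2596 = 0.7788 mol
Since the cells are in series, n(e⁻) in the Al cell is also 0.7788 mol.
Al³⁺ + 3e⁻ → Al, so n(Al) = 0.7788 / 3 = 0.2596 mol
m(Al) = 0.2596 × 26.98 = 7.00 g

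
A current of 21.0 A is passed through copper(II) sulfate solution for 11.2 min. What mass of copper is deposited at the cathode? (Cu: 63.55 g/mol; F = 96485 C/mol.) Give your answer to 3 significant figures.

4.65 g

Charge passed = 21.0 × 672 = 14110 C
n(e⁻) = 14110 / 96485 = 0.1462 mol
Cu²⁺ + 2e⁻ → Cu, so n(Cu) = 0.1462 / 2 = 0.07310 mol
m = 0.07310 × 63.55 = 4.65 g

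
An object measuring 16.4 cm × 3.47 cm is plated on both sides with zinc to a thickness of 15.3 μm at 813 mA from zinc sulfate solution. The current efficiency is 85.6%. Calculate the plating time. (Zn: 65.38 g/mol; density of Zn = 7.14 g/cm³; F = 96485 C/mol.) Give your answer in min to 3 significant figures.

87.9 min

Plated area = 2 × 16.4 × 3.47 = 113.8 cm²
Volume = 113.8 × 15.3×10⁻⁴ cm = 0.1741 cm³
m(Zn) = 0.1741 × 7.14 = 1.243 g
n(Zn) = 1.243 / 65.38 = 0.01901 mol; n(e⁻) = 2 × 0.01901 = 0.03802 mol
Q = 0.03802 × 96485 / 0.856 = 4285 C
t = 4285 / 0.813 = 5271 s = 87.9 min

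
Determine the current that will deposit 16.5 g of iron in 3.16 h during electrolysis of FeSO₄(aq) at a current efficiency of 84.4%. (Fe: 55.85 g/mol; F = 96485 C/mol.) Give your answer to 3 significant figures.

n(Fe) = 16.5 / 55.85 = 0.2954 mol
Fe²⁺ + 2e⁻ → Fe, so n(e⁻) = 2 × 0.2954 = 0.5908 mol
Q = 0.5908 × 96485 / 0.844 = 67540 C
I = Q / t = 67540 / 11376 s = 5.94 A

5.94 A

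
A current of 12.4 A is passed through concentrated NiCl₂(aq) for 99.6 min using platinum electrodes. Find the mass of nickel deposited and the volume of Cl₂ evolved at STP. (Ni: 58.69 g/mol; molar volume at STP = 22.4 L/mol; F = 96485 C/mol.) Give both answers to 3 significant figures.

Q = 12.4 × 5976 = 74100 C; n(e⁻) = 74100 / 96485 = 0.7680 mol
Cathode: Ni²⁺ + 2e⁻ → Ni → n(Ni) = 0.7680/2 = 0.3840 mol → 22.5 g
Anode: 2Cl⁻ → Cl₂ + 2e⁻ → n(Cl₂) = 0.7680/2 = 0.3840 mol → 8.60 L

22.5 g Ni; 8.60 L Cl₂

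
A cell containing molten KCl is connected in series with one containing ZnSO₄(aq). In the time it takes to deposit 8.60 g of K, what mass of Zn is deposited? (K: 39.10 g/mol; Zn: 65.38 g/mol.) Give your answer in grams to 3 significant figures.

7.19 g

n(K) = 8.60 / 39.10 = 0.2199 mol
K⁺ + e⁻ → K, so n(e⁻) = 0.2199 mol
The cells are in series, so the same charge (and hence the same n(e⁻) = 0.2199 mol) passes through both.
Zn²⁺ + 2e⁻ → Zn, so n(Zn) = 0.2199 / 2 = 0.1100 mol
m(Zn) = 0.1100 × 65.38 = 7.19 g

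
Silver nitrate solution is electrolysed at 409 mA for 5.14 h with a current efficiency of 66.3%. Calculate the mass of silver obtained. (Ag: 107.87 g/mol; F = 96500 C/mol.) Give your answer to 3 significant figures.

Q = 0.409 × 18504 = 7568 C
n(e⁻) = 7568 / 96500 = 0.07842 mol
Ag⁺ + e⁻ → Ag, so theoretical m(Ag) = 0.07842 × 107.87 = 8.459 g
Actual mass = 66.3% × 8.459 = 5.61 g

5.61 g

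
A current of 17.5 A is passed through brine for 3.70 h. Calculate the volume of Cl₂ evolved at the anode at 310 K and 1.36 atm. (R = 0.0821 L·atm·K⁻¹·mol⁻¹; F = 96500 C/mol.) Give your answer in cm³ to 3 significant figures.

22600 cm³

Q = 17.5 A × 13320 s = 2.331×10^5 C
Moles of electrons = 2.331×10^5 / 96500 = 2.416 mol
2Cl⁻ → Cl₂ + 2e⁻, so n(Cl₂) = 2.416 / 2 = 1.208 mol
V = nRT/P = 1.208 × 0.0821 × 310 / 1.36 = 22.61 L
= 22600 cm³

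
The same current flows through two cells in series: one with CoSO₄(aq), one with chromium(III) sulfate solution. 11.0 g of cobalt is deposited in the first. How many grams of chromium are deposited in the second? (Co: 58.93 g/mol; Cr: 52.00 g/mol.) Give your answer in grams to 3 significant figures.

n(Co) = 11.0 / 58.93 = 0.1867 mol
Co²⁺ + 2e⁻ → Co, so n(e⁻) = 2 × 0.1867 = 0.3734 mol
In series, the same 0.3734 mol of electrons flows through the second cell.
Cr³⁺ + 3e⁻ → Cr, so n(Cr) = 0.3734 / 3 = 0.1245 mol
m(Cr) = 0.1245 × 52.00 = 6.47 g

6.47 g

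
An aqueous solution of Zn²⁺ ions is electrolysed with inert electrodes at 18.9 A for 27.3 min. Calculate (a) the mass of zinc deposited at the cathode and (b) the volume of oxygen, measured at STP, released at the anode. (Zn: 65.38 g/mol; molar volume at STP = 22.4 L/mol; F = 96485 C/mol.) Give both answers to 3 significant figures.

10.5 g Zn; 1.80 L O₂

Q = 18.9 × 1638 = 30960 C; n(e⁻) = 30960 / 96485 = 0.3209 mol
Cathode: Zn²⁺ + 2e⁻ → Zn → n(Zn) = 0.3209/2 = 0.1605 mol → 10.5 g
Anode: 2H₂O → O₂ + 4H⁺ + 4e⁻ → n(O₂) = 0.3209/4 = 0.08023 mol → 1.80 L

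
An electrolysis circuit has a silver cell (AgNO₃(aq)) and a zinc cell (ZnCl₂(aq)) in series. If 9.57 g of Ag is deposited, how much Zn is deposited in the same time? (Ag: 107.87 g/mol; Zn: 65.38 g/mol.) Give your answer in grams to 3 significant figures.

n(Ag) = 9.57 / 107.87 = 0.08872 mol
Ag⁺ + e⁻ → Ag, so n(e⁻) = 0.08872 mol
In series, the same 0.08872 mol of electrons flows through the second cell.
Zn²⁺ + 2e⁻ → Zn, so n(Zn) = 0.08872 / 2 = 0.04436 mol
m(Zn) = 0.04436 × 65.38 = 2.90 g

2.90 g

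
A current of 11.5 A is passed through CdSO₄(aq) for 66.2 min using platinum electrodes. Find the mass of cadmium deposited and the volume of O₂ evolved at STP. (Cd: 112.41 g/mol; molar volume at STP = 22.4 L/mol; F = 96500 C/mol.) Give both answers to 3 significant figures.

26.6 g Cd; 2.65 L O₂

Q = 11.5 × 3972 = 45680 C; n(e⁻) = 45680 / 96500 = 0.4734 mol
Cathode: Cd²⁺ + 2e⁻ → Cd → n(Cd) = 0.4734/2 = 0.2367 mol → 26.6 g
Anode: 2H₂O → O₂ + 4H⁺ + 4e⁻ → n(O₂) = 0.4734/4 = 0.1184 mol → 2.65 L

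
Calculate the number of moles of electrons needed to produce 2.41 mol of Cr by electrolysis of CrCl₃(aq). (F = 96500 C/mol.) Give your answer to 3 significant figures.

7.23 mol

Cr³⁺ + 3e⁻ → Cr, so n(e⁻) = 3 × 2.41 = 7.230 mol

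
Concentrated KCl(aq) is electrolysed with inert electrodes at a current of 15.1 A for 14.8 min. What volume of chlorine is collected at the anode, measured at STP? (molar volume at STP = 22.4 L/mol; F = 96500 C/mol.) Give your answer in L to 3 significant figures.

1.56 L

Q = 15.1 A × 888 s = 13410 C
n(e⁻) = Q/F = 13410/96500 = 0.1390 mol
2Cl⁻ → Cl₂ + 2e⁻, so n(Cl₂) = 0.1390 / 2 = 0.06950 mol
V = 0.06950 × 22.4 = 1.557 L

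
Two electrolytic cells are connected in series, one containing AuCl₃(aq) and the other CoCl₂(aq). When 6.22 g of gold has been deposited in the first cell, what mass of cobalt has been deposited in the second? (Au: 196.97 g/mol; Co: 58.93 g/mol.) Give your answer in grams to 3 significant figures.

2.79 g

n(Au) = 6.22 / 196.97 = 0.03158 mol
Au³⁺ + 3e⁻ → Au, so n(e⁻) = 3 × 0.03158 = 0.09474 mol
Since the cells are in series, n(e⁻) in the Co cell is also 0.09474 mol.
Co²⁺ + 2e⁻ → Co, so n(Co) = 0.09474 / 2 = 0.04737 mol
m(Co) = 0.04737 × 58.93 = 2.79 g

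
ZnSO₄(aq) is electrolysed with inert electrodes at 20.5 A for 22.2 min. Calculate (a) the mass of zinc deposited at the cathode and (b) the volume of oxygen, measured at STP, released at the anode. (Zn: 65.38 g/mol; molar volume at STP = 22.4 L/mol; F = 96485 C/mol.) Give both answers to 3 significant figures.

9.25 g Zn; 1.58 L O₂

Q = 20.5 × 1332 = 27310 C; n(e⁻) = 27310 / 96485 = 0.2830 mol
Cathode: Zn²⁺ + 2e⁻ → Zn → n(Zn) = 0.2830/2 = 0.1415 mol → 9.25 g
Anode: 2H₂O → O₂ + 4H⁺ + 4e⁻ → n(O₂) = 0.2830/4 = 0.07075 mol → 1.58 L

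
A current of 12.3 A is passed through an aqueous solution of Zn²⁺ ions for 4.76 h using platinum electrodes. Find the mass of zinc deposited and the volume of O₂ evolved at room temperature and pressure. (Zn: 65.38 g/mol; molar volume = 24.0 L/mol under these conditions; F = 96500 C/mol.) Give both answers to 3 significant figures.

71.4 g Zn; 13.1 L O₂

Q = 12.3 × 17136 = 2.108×10^5 C; n(e⁻) = 2.108×10^5 / 96500 = 2.184 mol
Cathode: Zn²⁺ + 2e⁻ → Zn → n(Zn) = 2.184/2 = 1.092 mol → 71.4 g
Anode: 2H₂O → O₂ + 4H⁺ + 4e⁻ → n(O₂) = 2.184/4 = 0.5460 mol → 13.1 L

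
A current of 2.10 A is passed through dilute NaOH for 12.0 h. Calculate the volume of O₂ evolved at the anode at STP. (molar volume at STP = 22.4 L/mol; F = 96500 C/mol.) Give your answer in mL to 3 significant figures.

5260 mL

Charge passed = 2.10 × 43200 = 90720 C
n(e⁻) = 90720 / 96500 = 0.9401 mol
2H₂O → O₂ + 4H⁺ + 4e⁻, so n(O₂) = 0.9401 / 4 = 0.2350 mol
V = 0.2350 × 22.4 = 5.264 L
= 5260 mL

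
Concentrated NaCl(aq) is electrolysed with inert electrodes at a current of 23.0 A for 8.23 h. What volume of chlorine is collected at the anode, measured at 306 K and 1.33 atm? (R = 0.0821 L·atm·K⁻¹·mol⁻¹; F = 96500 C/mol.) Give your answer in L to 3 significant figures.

Q = It = 23.0 × 29628 = 6.814×10^5 C
Moles of electrons = 6.814×10^5 / 96500 = 7.061 mol
2Cl⁻ → Cl₂ + 2e⁻, so n(Cl₂) = 7.061 / 2 = 3.531 mol
V = nRT/P = 3.531 × 0.0821 × 306 / 1.33 = 66.70 L

66.7 L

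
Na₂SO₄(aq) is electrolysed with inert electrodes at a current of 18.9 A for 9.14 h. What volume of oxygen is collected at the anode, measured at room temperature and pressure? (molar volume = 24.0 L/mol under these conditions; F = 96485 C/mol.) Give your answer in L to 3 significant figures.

Q = It = 18.9 × 32904 = 6.219×10^5 C
n(e⁻) = Q/F = 6.219×10^5/96485 = 6.446 mol
2H₂O → O₂ + 4H⁺ + 4e⁻, so n(O₂) = 6.446 / 4 = 1.612 mol
V = 1.612 × 24.0 = 38.69 L

38.7 L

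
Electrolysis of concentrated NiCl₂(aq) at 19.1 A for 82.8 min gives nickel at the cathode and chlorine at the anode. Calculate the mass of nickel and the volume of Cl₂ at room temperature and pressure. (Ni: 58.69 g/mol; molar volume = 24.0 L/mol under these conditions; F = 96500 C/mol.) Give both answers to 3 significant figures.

28.9 g Ni; 11.8 L Cl₂

Q = 19.1 × 4968 = 94890 C; n(e⁻) = 94890 / 96500 = 0.9833 mol
Cathode: Ni²⁺ + 2e⁻ → Ni → n(Ni) = 0.9833/2 = 0.4917 mol → 28.9 g
Anode: 2Cl⁻ → Cl₂ + 2e⁻ → n(Cl₂) = 0.9833/2 = 0.4917 mol → 11.8 L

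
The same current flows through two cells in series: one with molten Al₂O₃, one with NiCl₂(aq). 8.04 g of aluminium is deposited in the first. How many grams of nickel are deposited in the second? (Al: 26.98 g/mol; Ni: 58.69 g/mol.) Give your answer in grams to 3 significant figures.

n(Al) = 8.04 / 26.98 = 0.2980 mol
Al³⁺ + 3e⁻ → Al, so n(e⁻) = 3 × 0.2980 = 0.8940 mol
Since the cells are in series, n(e⁻) in the Ni cell is also 0.8940 mol.
Ni²⁺ + 2e⁻ → Ni, so n(Ni) = 0.8940 / 2 = 0.4470 mol
m(Ni) = 0.4470 × 58.69 = 26.2 g

26.2 g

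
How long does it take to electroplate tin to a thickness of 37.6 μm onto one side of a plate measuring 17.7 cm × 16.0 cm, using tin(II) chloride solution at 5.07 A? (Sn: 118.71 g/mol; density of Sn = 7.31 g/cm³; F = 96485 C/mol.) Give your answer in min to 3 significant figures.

Plated area = 17.7 × 16.0 = 283.2 cm²
Volume = 283.2 × 37.6×10⁻⁴ cm = 1.065 cm³
m(Sn) = 1.065 × 7.31 = 7.785 g
n(Sn) = 7.785 / 118.71 = 0.06558 mol; n(e⁻) = 2 × 0.06558 = 0.1312 mol
Q = 0.1312 × 96485 = 12660 C
t = 12660 / 5.07 = 2497 s = 41.6 min

41.6 min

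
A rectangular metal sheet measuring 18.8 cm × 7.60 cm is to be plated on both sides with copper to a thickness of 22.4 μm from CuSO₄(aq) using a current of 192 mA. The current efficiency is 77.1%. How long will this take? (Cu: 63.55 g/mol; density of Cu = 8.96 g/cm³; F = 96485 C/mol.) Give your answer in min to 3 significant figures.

Plated area = 2 × 18.8 × 7.60 = 285.8 cm²
Volume = 285.8 × 22.4×10⁻⁴ cm = 0.6402 cm³
m(Cu) = 0.6402 × 8.96 = 5.736 g
n(Cu) = 5.736 / 63.55 = 0.09026 mol; n(e⁻) = 2 × 0.09026 = 0.1805 mol
Q = 0.1805 × 96485 / 0.771 = 22590 C
t = 22590 / 0.192 = 1.177×10^5 s = 1960 min

1960 min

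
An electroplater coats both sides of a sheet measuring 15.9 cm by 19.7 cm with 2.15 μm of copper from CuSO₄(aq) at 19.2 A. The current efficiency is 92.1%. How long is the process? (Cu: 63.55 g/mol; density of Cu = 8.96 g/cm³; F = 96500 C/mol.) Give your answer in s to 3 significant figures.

Plated area = 2 × 15.9 × 19.7 = 626.5 cm²
Volume = 626.5 × 2.15×10⁻⁴ cm = 0.1347 cm³
m(Cu) = 0.1347 × 8.96 = 1.207 g
n(Cu) = 1.207 / 63.55 = 0.01899 mol; n(e⁻) = 2 × 0.01899 = 0.03798 mol
Q = 0.03798 × 96500 / 0.921 = 3979 C
t = 3979 / 19.2 = 207.2 s

207 s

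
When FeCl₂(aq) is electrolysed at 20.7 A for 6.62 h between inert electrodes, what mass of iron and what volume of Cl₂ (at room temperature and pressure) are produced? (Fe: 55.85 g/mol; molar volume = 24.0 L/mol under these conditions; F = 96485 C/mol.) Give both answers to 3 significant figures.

Q = 20.7 × 23832 = 4.933×10^5 C; n(e⁻) = 4.933×10^5 / 96485 = 5.113 mol
Cathode: Fe²⁺ + 2e⁻ → Fe → n(Fe) = 5.113/2 = 2.557 mol → 143 g
Anode: 2Cl⁻ → Cl₂ + 2e⁻ → n(Cl₂) = 5.113/2 = 2.557 mol → 61.4 L

143 g Fe; 61.4 L Cl₂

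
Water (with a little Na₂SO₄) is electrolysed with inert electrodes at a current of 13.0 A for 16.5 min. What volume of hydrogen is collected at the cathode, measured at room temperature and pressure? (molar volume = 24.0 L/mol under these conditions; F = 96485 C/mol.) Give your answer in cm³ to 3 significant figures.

Q = It = 13.0 × 990 = 12870 C
n(e⁻) = Q/F = 12870/96485 = 0.1334 mol
2H⁺ + 2e⁻ → H₂, so n(H₂) = 0.1334 / 2 = 0.06670 mol
V = 0.06670 × 24.0 = 1.601 L
= 1600 cm³

1600 cm³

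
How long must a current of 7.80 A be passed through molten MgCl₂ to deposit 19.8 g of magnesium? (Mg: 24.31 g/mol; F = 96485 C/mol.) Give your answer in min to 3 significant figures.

n(Mg) = 19.8 / 24.31 = 0.8145 mol
Mg²⁺ + 2e⁻ → Mg, so n(e⁻) = 2 × 0.8145 = 1.629 mol
Q = 1.629 × 96485 = 1.572×10^5 C
t = Q / I = 1.572×10^5 / 7.80 = 20150 s = 336 min

336 min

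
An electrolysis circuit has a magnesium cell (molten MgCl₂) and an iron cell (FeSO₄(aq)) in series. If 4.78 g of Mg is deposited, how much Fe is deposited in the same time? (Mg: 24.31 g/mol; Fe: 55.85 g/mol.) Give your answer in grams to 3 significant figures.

n(Mg) = 4.78 / 24.31 = 0.1966 mol
Mg²⁺ + 2e⁻ → Mg, so n(e⁻) = 2 × 0.1966 = 0.3932 mol
Same current for the same time ⇒ same n(e⁻) = 0.3932 mol in both cells.
Fe²⁺ + 2e⁻ → Fe, so n(Fe) = 0.3932 / 2 = 0.1966 mol
m(Fe) = 0.1966 × 55.85 = 11.0 g

11.0 g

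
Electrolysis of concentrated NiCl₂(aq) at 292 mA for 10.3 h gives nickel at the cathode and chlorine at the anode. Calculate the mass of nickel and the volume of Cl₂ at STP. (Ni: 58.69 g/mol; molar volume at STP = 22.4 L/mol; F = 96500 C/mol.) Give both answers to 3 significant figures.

3.29 g Ni; 1.26 L Cl₂

Q = 0.292 × 37080 = 10830 C; n(e⁻) = 10830 / 96500 = 0.1122 mol
Cathode: Ni²⁺ + 2e⁻ → Ni → n(Ni) = 0.1122/2 = 0.05610 mol → 3.29 g
Anode: 2Cl⁻ → Cl₂ + 2e⁻ → n(Cl₂) = 0.1122/2 = 0.05610 mol → 1.26 L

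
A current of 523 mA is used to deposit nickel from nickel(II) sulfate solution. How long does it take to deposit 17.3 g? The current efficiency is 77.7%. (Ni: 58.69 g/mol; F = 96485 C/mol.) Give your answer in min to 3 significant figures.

n(Ni) = 17.3 / 58.69 = 0.2948 mol
Ni²⁺ + 2e⁻ → Ni, so n(e⁻) = 2 × 0.2948 = 0.5896 mol
Q = 0.5896 × 96485 / 0.777 = 73210 C
t = Q / I = 73210 / 0.523 = 1.400×10^5 s = 2330 min

2330 min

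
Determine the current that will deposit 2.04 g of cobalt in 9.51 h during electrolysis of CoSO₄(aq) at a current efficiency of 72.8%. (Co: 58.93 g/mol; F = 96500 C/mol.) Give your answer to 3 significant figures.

0.268 A

n(Co) = 2.04 / 58.93 = 0.03462 mol
Co²⁺ + 2e⁻ → Co, so n(e⁻) = 2 × 0.03462 = 0.06924 mol
Q = 0.06924 × 96500 / 0.728 = 9178 C
I = Q / t = 9178 / 34236 s = 0.268 A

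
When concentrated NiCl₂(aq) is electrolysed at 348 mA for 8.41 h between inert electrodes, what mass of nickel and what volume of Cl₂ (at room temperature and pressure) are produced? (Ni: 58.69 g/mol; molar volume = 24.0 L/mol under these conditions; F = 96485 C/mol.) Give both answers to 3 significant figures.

Q = 0.348 × 30276 = 10540 C; n(e⁻) = 10540 / 96485 = 0.1092 mol
Cathode: Ni²⁺ + 2e⁻ → Ni → n(Ni) = 0.1092/2 = 0.05460 mol → 3.20 g
Anode: 2Cl⁻ → Cl₂ + 2e⁻ → n(Cl₂) = 0.1092/2 = 0.05460 mol → 1.31 L

3.20 g Ni; 1.31 L Cl₂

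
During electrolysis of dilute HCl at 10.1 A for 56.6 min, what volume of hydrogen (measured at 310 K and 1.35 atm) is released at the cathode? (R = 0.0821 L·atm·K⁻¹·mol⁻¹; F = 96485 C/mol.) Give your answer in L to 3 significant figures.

Q = 10.1 A × 3396 s = 34300 C
n(e⁻) = 34300 / 96485 = 0.3555 mol
2H⁺ + 2e⁻ → H₂, so n(H₂) = 0.3555 / 2 = 0.1778 mol
V = nRT/P = 0.1778 × 0.0821 × 310 / 1.35 = 3.352 L

3.35 L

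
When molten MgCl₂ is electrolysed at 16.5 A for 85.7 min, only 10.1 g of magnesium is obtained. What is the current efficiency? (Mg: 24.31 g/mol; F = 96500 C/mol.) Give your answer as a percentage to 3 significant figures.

94.5%

Q = 16.5 × 5142 = 84840 C
n(e⁻) = 84840 / 96500 = 0.8792 mol
Mg²⁺ + 2e⁻ → Mg, so theoretical n(Mg) = 0.4396 mol → 10.69 g
Efficiency = 10.1 / 10.69 = 0.9448 = 94.5%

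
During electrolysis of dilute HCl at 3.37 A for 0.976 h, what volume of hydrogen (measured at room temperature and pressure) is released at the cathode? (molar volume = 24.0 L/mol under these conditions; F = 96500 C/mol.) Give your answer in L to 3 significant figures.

1.47 L

Charge passed = 3.37 × 3513.6 = 11840 C
n(e⁻) = Q/F = 11840/96500 = 0.1227 mol
2H⁺ + 2e⁻ → H₂, so n(H₂) = 0.1227 / 2 = 0.06135 mol
V = 0.06135 × 24.0 = 1.472 L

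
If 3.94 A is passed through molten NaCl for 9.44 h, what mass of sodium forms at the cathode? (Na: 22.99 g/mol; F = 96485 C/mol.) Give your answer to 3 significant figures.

31.9 g

Q = It = 3.94 × 33984 = 1.339×10^5 C
n(e⁻) = 1.339×10^5 / 96485 = 1.388 mol
Na⁺ + e⁻ → Na, so n(Na) = 1.388 mol
m = 1.388 × 22.99 = 31.9 g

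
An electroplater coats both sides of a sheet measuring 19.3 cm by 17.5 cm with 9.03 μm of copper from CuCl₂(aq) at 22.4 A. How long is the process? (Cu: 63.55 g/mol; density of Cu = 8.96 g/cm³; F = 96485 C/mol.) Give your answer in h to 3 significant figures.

Plated area = 2 × 19.3 × 17.5 = 675.5 cm²
Volume = 675.5 × 9.03×10⁻⁴ cm = 0.6100 cm³
m(Cu) = 0.6100 × 8.96 = 5.466 g
n(Cu) = 5.466 / 63.55 = 0.08601 mol; n(e⁻) = 2 × 0.08601 = 0.1720 mol
Q = 0.1720 × 96485 = 16600 C
t = 16600 / 22.4 = 741.1 s = 0.206 h

0.206 h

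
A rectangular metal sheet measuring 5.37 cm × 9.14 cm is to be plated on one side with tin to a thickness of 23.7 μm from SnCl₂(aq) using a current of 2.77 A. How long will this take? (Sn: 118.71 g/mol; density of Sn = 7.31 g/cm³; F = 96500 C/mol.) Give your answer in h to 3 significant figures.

0.139 h

Plated area = 5.37 × 9.14 = 49.08 cm²
Volume = 49.08 × 23.7×10⁻⁴ cm = 0.1163 cm³
m(Sn) = 0.1163 × 7.31 = 0.8502 g
n(Sn) = 0.8502 / 118.71 = 0.007162 mol; n(e⁻) = 2 × 0.007162 = 0.01432 mol
Q = 0.01432 × 96500 = 1382 C
t = 1382 / 2.77 = 498.9 s = 0.139 h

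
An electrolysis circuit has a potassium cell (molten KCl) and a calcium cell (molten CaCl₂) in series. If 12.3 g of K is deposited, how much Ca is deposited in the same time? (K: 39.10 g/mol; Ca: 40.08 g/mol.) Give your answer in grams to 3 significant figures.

6.30 g

n(K) = 12.3 / 39.10 = 0.3146 mol
K⁺ + e⁻ → K, so n(e⁻) = 0.3146 mol
Same current for the same time ⇒ same n(e⁻) = 0.3146 mol in both cells.
Ca²⁺ + 2e⁻ → Ca, so n(Ca) = 0.3146 / 2 = 0.1573 mol
m(Ca) = 0.1573 × 40.08 = 6.30 g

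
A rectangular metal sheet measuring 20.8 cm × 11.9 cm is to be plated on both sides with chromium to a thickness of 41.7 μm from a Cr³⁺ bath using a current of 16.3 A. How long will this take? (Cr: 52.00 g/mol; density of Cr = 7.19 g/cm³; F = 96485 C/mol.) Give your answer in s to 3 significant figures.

5070 s

Plated area = 2 × 20.8 × 11.9 = 495.0 cm²
Volume = 495.0 × 41.7×10⁻⁴ cm = 2.064 cm³
m(Cr) = 2.064 × 7.19 = 14.84 g
n(Cr) = 14.84 / 52.00 = 0.2854 mol; n(e⁻) = 3 × 0.2854 = 0.8562 mol
Q = 0.8562 × 96485 = 82610 C
t = 82610 / 16.3 = 5068 s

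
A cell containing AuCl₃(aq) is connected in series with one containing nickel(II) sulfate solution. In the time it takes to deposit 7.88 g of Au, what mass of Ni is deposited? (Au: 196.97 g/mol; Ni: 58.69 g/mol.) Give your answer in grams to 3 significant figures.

3.52 g

n(Au) = 7.88 / 196.97 = 0.04001 mol
Au³⁺ + 3e⁻ → Au, so n(e⁻) = 3 × 0.04001 = 0.1200 mol
Since the cells are in series, n(e⁻) in the Ni cell is also 0.1200 mol.
Ni²⁺ + 2e⁻ → Ni, so n(Ni) = 0.1200 / 2 = 0.06000 mol
m(Ni) = 0.06000 × 58.69 = 3.52 g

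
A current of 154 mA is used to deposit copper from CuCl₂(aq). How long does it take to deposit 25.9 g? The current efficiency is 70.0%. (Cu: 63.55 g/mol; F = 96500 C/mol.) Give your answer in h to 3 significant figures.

203 h

n(Cu) = 25.9 / 63.55 = 0.4076 mol
Cu²⁺ + 2e⁻ → Cu, so n(e⁻) = 2 × 0.4076 = 0.8152 mol
Q = 0.8152 × 96500 / 0.700 = 1.124×10^5 C
t = Q / I = 1.124×10^5 / 0.154 = 7.299×10^5 s = 203 h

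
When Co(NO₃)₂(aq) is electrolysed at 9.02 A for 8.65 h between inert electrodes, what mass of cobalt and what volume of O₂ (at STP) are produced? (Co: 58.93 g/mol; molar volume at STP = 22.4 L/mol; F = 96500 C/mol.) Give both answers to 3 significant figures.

Q = 9.02 × 31140 = 2.809×10^5 C; n(e⁻) = 2.809×10^5 / 96500 = 2.911 mol
Cathode: Co²⁺ + 2e⁻ → Co → n(Co) = 2.911/2 = 1.456 mol → 85.8 g
Anode: 2H₂O → O₂ + 4H⁺ + 4e⁻ → n(O₂) = 2.911/4 = 0.7278 mol → 16.3 L

85.8 g Co; 16.3 L O₂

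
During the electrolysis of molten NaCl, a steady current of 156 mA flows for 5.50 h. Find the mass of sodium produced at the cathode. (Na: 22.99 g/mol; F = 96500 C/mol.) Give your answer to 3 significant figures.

0.736 g

Charge passed = 0.156 × 19800 = 3089 C
Moles of electrons = 3089 / 96500 = 0.03201 mol
Na⁺ + e⁻ → Na, so n(Na) = 0.03201 mol
m = 0.03201 × 22.99 = 0.736 g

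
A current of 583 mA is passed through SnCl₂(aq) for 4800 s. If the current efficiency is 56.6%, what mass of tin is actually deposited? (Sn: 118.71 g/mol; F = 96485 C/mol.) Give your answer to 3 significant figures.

0.974 g

Q = 0.583 × 4800 = 2798 C
n(e⁻) = 2798 / 96485 = 0.02900 mol
Sn²⁺ + 2e⁻ → Sn, so theoretical m(Sn) = 0.01450 × 118.71 = 1.721 g
Actual mass = 56.6% × 1.721 = 0.974 g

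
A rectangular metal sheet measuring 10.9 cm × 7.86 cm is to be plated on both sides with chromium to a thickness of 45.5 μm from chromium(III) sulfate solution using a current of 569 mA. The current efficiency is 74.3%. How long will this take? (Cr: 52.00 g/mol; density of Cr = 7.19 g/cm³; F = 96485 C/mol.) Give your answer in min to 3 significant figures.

1230 min

Plated area = 2 × 10.9 × 7.86 = 171.3 cm²
Volume = 171.3 × 45.5×10⁻⁴ cm = 0.7794 cm³
m(Cr) = 0.7794 × 7.19 = 5.604 g
n(Cr) = 5.604 / 52.00 = 0.1078 mol; n(e⁻) = 3 × 0.1078 = 0.3234 mol
Q = 0.3234 × 96485 / 0.743 = 42000 C
t = 42000 / 0.569 = 73810 s = 1230 min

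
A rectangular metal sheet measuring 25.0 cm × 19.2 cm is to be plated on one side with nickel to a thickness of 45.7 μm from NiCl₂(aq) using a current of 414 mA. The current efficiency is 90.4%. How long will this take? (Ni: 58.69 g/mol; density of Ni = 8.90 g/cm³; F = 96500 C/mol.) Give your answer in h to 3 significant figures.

Plated area = 25.0 × 19.2 = 480.0 cm²
Volume = 480.0 × 45.7×10⁻⁴ cm = 2.194 cm³
m(Ni) = 2.194 × 8.90 = 19.53 g
n(Ni) = 19.53 / 58.69 = 0.3328 mol; n(e⁻) = 2 × 0.3328 = 0.6656 mol
Q = 0.6656 × 96500 / 0.904 = 71050 C
t = 71050 / 0.414 = 1.716×10^5 s = 47.7 h

47.7 h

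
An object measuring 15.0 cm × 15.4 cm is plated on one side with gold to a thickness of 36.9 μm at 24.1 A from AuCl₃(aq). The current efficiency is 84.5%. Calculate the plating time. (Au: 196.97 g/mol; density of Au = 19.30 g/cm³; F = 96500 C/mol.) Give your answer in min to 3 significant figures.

19.8 min

Plated area = 15.0 × 15.4 = 231.0 cm²
Volume = 231.0 × 36.9×10⁻⁴ cm = 0.8524 cm³
m(Au) = 0.8524 × 19.30 = 16.45 g
n(Au) = 16.45 / 196.97 = 0.08352 mol; n(e⁻) = 3 × 0.08352 = 0.2506 mol
Q = 0.2506 × 96500 / 0.845 = 28620 C
t = 28620 / 24.1 = 1188 s = 19.8 min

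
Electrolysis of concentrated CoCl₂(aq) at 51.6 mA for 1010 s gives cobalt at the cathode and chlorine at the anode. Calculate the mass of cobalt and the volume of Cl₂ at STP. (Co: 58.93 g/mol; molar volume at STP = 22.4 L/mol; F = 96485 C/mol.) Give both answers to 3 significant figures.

Q = 0.0516 × 1010 = 52.12 C; n(e⁻) = 52.12 / 96485 = 5.402×10^-4 mol
Cathode: Co²⁺ + 2e⁻ → Co → n(Co) = 5.402×10^-4/2 = 2.701×10^-4 mol → 0.0159 g
Anode: 2Cl⁻ → Cl₂ + 2e⁻ → n(Cl₂) = 5.402×10^-4/2 = 2.701×10^-4 mol → 0.00605 L

0.0159 g Co; 0.00605 L Cl₂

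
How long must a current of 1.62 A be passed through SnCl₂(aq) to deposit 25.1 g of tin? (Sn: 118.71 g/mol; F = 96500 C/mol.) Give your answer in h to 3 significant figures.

7.00 h

n(Sn) = 25.1 / 118.71 = 0.2114 mol
Sn²⁺ + 2e⁻ → Sn, so n(e⁻) = 2 × 0.2114 = 0.4228 mol
Q = 0.4228 × 96500 = 40800 C
t = Q / I = 40800 / 1.62 = 25190 s = 7.00 h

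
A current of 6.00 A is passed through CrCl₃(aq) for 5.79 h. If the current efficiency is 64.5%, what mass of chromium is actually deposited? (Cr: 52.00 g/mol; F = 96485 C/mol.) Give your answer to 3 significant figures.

Q = 6.00 × 20844 = 1.251×10^5 C
n(e⁻) = 1.251×10^5 / 96485 = 1.297 mol
Cr³⁺ + 3e⁻ → Cr, so theoretical m(Cr) = 0.4323 × 52.00 = 22.48 g
Actual mass = 64.5% × 22.48 = 14.5 g

14.5 g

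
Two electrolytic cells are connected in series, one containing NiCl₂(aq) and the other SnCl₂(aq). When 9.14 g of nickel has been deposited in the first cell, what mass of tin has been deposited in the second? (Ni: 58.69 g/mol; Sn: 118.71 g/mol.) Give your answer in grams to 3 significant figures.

n(Ni) = 9.14 / 58.69 = 0.1557 mol
Ni²⁺ + 2e⁻ → Ni, so n(e⁻) = 2 × 0.1557 = 0.3114 mol
In series, the same 0.3114 mol of electrons flows through the second cell.
Sn²⁺ + 2e⁻ → Sn, so n(Sn) = 0.3114 / 2 = 0.1557 mol
m(Sn) = 0.1557 × 118.71 = 18.5 g

18.5 g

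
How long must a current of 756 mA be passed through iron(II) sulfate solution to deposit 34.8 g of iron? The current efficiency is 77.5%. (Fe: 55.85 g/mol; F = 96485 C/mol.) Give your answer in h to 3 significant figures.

n(Fe) = 34.8 / 55.85 = 0.6231 mol
Fe²⁺ + 2e⁻ → Fe, so n(e⁻) = 2 × 0.6231 = 1.246 mol
Q = 1.246 × 96485 / 0.775 = 1.551×10^5 C
t = Q / I = 1.551×10^5 / 0.756 = 2.052×10^5 s = 57.0 h

57.0 h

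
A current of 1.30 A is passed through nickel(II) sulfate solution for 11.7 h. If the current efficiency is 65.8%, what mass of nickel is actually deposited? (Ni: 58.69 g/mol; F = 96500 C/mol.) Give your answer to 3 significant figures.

11.0 g

Q = 1.30 × 42120 = 54760 C
n(e⁻) = 54760 / 96500 = 0.5675 mol
Ni²⁺ + 2e⁻ → Ni, so theoretical m(Ni) = 0.2838 × 58.69 = 16.66 g
Actual mass = 65.8% × 16.66 = 11.0 g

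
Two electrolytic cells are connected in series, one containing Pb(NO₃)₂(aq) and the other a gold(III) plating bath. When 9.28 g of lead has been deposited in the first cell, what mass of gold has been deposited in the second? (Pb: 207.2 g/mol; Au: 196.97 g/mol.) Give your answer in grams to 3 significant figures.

5.88 g

n(Pb) = 9.28 / 207.2 = 0.04479 mol
Pb²⁺ + 2e⁻ → Pb, so n(e⁻) = 2 × 0.04479 = 0.08958 mol
Since the cells are in series, n(e⁻) in the Au cell is also 0.08958 mol.
Au³⁺ + 3e⁻ → Au, so n(Au) = 0.08958 / 3 = 0.02986 mol
m(Au) = 0.02986 × 196.97 = 5.88 g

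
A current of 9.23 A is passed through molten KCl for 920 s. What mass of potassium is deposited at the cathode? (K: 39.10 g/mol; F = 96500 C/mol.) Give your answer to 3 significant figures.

Q = It = 9.23 × 920 = 8492 C
n(e⁻) = Q/F = 8492/96500 = 0.08800 mol
K⁺ + e⁻ → K, so n(K) = 0.08800 mol
m = 0.08800 × 39.10 = 3.44 g

3.44 g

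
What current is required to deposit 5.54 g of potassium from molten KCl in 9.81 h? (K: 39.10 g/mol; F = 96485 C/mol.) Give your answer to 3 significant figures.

n(K) = 5.54 / 39.10 = 0.1417 mol
K⁺ + e⁻ → K, so n(e⁻) = 0.1417 mol
Q = 0.1417 × 96485 = 13670 C
I = Q / t = 13670 / 35316 s = 0.387 A

0.387 A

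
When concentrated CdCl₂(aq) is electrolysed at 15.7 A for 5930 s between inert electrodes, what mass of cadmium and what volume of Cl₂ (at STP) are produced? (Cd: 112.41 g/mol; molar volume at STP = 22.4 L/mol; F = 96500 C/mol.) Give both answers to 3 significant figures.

54.2 g Cd; 10.8 L Cl₂

Q = 15.7 × 5930 = 93100 C; n(e⁻) = 93100 / 96500 = 0.9648 mol
Cathode: Cd²⁺ + 2e⁻ → Cd → n(Cd) = 0.9648/2 = 0.4824 mol → 54.2 g
Anode: 2Cl⁻ → Cl₂ + 2e⁻ → n(Cl₂) = 0.9648/2 = 0.4824 mol → 10.8 L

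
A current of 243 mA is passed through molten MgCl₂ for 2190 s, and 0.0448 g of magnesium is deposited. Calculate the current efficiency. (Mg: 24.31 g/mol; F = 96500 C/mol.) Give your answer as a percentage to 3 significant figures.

Q = 0.243 × 2190 = 532.2 C
n(e⁻) = 532.2 / 96500 = 0.005515 mol
Mg²⁺ + 2e⁻ → Mg, so theoretical n(Mg) = 0.002758 mol → 0.06705 g
Efficiency = 0.0448 / 0.06705 = 0.6682 = 66.8%

66.8%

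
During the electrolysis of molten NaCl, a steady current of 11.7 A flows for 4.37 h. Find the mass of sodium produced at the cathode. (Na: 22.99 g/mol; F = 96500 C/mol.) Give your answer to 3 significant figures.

Charge passed = 11.7 × 15732 = 1.841×10^5 C
n(e⁻) = Q/F = 1.841×10^5/96500 = 1.908 mol
Na⁺ + e⁻ → Na, so n(Na) = 1.908 mol
m = 1.908 × 22.99 = 43.9 g

43.9 g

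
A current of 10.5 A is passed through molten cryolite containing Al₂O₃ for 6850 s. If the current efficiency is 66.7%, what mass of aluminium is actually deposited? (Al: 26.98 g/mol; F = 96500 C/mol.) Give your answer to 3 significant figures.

Q = 10.5 × 6850 = 71930 C
n(e⁻) = 71930 / 96500 = 0.7454 mol
Al³⁺ + 3e⁻ → Al, so theoretical m(Al) = 0.2485 × 26.98 = 6.705 g
Actual mass = 66.7% × 6.705 = 4.47 g

4.47 g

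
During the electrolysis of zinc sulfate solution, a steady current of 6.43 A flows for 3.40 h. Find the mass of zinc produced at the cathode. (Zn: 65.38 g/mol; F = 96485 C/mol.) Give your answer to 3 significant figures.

Charge passed = 6.43 × 12240 = 78700 C
n(e⁻) = 78700 / 96485 = 0.8157 mol
Zn²⁺ + 2e⁻ → Zn, so n(Zn) = 0.8157 / 2 = 0.4079 mol
m = 0.4079 × 65.38 = 26.7 g

26.7 g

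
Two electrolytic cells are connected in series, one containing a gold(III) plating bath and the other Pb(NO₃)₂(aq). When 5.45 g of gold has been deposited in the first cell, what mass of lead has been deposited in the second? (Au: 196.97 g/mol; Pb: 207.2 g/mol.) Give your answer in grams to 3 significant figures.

n(Au) = 5.45 / 196.97 = 0.02767 mol
Au³⁺ + 3e⁻ → Au, so n(e⁻) = 3 × 0.02767 = 0.08301 mol
Same current for the same time ⇒ same n(e⁻) = 0.08301 mol in both cells.
Pb²⁺ + 2e⁻ → Pb, so n(Pb) = 0.08301 / 2 = 0.04151 mol
m(Pb) = 0.04151 × 207.2 = 8.60 g

8.60 g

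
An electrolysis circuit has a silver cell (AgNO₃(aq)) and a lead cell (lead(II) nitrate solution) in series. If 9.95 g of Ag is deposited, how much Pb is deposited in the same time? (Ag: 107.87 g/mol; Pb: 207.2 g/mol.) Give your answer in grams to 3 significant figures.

n(Ag) = 9.95 / 107.87 = 0.09224 mol
Ag⁺ + e⁻ → Ag, so n(e⁻) = 0.09224 mol
Since the cells are in series, n(e⁻) in the Pb cell is also 0.09224 mol.
Pb²⁺ + 2e⁻ → Pb, so n(Pb) = 0.09224 / 2 = 0.04612 mol
m(Pb) = 0.04612 × 207.2 = 9.56 g

9.56 g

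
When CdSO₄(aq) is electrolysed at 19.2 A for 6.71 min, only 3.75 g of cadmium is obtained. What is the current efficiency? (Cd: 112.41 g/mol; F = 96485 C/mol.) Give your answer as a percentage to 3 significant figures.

83.3%

Q = 19.2 × 402.6 = 7730 C
n(e⁻) = 7730 / 96485 = 0.08012 mol
Cd²⁺ + 2e⁻ → Cd, so theoretical n(Cd) = 0.04006 mol → 4.503 g
Efficiency = 3.75 / 4.503 = 0.8328 = 83.3%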